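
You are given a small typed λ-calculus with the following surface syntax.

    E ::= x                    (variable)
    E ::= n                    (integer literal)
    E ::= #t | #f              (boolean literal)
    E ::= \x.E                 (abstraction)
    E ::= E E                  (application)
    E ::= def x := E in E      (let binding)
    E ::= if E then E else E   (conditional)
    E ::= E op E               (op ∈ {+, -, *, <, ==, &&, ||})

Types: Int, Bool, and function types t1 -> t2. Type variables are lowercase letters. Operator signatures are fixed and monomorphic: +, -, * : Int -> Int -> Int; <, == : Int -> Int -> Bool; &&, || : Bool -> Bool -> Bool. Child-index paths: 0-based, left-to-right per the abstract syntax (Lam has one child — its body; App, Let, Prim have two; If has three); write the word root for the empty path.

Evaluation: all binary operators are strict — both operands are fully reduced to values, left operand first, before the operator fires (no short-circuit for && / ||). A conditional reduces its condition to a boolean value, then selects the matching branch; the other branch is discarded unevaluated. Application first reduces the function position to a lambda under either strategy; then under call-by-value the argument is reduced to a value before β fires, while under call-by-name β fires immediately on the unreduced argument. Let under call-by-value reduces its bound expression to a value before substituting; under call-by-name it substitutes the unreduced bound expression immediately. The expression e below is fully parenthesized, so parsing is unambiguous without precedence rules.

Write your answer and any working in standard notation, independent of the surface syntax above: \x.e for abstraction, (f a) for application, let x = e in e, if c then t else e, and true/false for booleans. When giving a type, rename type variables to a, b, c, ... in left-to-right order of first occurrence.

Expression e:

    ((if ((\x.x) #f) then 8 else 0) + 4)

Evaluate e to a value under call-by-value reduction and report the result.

Derivation:
step 0: ((if ((\x.x) false) then 8 else 0) + 4)
step 1: [beta@0.0] ((if false then 8 else 0) + 4)
step 2: [if@0] (0 + 4)
step 3: [delta@root] 4

Answer: 4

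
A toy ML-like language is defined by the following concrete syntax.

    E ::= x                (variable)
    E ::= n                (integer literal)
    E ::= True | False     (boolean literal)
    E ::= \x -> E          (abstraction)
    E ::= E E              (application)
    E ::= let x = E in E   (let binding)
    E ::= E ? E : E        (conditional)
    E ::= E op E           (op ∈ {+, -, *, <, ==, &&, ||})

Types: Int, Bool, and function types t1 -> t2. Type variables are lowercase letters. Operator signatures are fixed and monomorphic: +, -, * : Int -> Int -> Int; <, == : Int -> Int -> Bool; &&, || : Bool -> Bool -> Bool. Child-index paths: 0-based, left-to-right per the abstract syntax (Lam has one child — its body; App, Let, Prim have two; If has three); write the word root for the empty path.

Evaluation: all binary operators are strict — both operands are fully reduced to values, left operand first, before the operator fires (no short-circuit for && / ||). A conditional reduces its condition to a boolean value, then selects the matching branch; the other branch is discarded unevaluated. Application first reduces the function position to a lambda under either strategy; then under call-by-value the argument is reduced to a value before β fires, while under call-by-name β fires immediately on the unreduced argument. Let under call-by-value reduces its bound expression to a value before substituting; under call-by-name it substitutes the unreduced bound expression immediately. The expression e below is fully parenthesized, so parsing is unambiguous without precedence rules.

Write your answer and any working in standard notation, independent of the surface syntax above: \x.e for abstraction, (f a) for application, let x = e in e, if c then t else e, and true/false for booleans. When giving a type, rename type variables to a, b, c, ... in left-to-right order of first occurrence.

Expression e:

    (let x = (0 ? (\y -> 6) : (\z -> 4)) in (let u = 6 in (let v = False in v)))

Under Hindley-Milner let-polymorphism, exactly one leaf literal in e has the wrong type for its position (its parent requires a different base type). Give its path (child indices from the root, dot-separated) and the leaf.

Working:
  unify Int ~ Bool
  FAIL: mismatch Int ~ Bool

Answer: 0.0 : 0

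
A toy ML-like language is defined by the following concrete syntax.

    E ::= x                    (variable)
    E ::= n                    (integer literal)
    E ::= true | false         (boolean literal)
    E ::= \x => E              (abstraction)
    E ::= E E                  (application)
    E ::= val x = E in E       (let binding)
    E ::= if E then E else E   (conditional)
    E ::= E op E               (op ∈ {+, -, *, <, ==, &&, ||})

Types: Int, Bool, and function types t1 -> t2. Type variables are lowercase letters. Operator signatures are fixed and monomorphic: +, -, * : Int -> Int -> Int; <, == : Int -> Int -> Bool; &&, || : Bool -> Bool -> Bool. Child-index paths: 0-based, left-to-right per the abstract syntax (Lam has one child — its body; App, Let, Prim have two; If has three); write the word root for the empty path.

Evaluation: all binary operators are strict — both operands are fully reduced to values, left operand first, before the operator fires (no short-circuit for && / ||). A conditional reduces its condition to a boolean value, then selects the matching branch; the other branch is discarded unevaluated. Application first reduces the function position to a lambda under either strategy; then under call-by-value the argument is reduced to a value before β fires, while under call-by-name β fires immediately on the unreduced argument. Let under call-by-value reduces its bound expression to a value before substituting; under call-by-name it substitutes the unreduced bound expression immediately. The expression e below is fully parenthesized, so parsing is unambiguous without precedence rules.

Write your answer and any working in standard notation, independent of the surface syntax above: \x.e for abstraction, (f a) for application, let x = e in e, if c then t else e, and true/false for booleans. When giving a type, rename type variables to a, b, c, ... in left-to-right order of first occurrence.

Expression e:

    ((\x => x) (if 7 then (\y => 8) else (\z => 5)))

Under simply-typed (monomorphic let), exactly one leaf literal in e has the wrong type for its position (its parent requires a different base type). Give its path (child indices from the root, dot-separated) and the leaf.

Answer: 1.0 : 7

Working:
x : a
\x._ : a -> a
  unify Int ~ Bool
  FAIL: mismatch Int ~ Bool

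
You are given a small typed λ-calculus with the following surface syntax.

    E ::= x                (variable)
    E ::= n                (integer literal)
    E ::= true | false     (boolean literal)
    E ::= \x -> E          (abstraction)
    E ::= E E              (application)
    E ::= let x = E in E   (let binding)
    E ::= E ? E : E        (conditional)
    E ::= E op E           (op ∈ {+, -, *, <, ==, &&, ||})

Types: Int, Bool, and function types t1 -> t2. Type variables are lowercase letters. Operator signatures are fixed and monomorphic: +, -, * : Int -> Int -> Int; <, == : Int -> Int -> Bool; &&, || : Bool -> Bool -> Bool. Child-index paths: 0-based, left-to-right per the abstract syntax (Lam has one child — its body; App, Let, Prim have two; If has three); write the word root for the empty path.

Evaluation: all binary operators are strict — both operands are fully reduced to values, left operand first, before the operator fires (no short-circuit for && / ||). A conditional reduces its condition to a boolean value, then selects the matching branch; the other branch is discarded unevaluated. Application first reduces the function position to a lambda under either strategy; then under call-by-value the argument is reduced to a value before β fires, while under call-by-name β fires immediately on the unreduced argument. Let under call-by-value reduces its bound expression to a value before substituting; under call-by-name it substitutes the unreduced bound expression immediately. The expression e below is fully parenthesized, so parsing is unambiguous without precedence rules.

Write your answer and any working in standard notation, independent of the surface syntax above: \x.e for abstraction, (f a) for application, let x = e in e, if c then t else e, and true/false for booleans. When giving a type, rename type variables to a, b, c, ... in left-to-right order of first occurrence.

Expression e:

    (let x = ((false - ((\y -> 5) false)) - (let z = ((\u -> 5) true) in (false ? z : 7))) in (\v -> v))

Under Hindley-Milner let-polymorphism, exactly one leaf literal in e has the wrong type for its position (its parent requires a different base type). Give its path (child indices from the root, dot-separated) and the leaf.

Answer: 0.0.0 : false

Trace:
  unify Bool ~ Int
  FAIL: mismatch Bool ~ Int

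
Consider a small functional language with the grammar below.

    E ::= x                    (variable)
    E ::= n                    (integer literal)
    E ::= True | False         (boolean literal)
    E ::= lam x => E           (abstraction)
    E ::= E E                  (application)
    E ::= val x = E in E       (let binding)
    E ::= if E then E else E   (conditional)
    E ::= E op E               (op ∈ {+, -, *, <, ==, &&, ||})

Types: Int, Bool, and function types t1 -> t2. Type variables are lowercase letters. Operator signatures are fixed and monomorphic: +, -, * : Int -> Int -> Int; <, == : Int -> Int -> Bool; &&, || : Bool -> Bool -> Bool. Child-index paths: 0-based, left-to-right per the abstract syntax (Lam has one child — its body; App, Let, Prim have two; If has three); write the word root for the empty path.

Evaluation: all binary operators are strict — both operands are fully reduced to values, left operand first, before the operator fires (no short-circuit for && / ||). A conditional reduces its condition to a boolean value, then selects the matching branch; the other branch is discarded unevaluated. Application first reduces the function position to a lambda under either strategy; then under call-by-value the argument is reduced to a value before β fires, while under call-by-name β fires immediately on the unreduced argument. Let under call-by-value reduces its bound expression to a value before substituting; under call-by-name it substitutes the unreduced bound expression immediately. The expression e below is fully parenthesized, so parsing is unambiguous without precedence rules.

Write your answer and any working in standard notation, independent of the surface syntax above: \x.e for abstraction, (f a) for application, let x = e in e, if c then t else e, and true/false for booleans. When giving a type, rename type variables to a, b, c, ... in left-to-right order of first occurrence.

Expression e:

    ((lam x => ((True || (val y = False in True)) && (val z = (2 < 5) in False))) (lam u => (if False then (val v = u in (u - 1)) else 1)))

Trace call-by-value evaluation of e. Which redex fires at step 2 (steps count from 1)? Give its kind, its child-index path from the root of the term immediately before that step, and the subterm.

Answer: let at 0.1 : (let y = false in true)

Derivation:
step 0: ((\x.((true || (let y = false in true)) && (let z = (2 < 5) in false))) (\u.(if false then (let v = u in (u - 1)) else 1)))
step 1: [beta@root] ((true || (let y = false in true)) && (let z = (2 < 5) in false))
step 2: [let@0.1] ((true || true) && (let z = (2 < 5) in false))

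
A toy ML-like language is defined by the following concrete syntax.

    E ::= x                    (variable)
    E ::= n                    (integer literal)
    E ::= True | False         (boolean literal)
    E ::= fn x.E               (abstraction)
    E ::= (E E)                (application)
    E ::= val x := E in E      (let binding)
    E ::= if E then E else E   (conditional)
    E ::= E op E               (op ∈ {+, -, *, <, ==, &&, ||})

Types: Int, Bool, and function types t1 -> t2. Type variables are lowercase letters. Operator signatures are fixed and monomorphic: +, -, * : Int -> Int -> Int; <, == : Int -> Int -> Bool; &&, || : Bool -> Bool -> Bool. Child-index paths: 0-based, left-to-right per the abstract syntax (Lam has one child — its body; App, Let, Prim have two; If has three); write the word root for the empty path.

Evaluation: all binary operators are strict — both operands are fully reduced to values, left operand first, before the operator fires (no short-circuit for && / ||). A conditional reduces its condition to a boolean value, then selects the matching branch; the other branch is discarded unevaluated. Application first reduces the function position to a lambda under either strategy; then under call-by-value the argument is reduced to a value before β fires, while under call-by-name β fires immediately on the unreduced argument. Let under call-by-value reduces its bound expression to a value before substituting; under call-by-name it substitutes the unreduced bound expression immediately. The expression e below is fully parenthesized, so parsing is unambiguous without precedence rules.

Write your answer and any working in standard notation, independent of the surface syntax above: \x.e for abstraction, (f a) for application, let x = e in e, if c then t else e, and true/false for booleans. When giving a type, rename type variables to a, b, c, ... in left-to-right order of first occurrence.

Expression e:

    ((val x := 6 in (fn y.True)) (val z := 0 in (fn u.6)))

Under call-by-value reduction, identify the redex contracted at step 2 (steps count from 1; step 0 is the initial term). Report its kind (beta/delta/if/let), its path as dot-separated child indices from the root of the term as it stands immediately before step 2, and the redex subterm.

Trace:
step 0: ((let x = 6 in (\y.true)) (let z = 0 in (\u.6)))
step 1: [let@0] ((\y.true) (let z = 0 in (\u.6)))
step 2: [let@1] ((\y.true) (\u.6))

Answer: let at 1 : (let z = 0 in (\u.6))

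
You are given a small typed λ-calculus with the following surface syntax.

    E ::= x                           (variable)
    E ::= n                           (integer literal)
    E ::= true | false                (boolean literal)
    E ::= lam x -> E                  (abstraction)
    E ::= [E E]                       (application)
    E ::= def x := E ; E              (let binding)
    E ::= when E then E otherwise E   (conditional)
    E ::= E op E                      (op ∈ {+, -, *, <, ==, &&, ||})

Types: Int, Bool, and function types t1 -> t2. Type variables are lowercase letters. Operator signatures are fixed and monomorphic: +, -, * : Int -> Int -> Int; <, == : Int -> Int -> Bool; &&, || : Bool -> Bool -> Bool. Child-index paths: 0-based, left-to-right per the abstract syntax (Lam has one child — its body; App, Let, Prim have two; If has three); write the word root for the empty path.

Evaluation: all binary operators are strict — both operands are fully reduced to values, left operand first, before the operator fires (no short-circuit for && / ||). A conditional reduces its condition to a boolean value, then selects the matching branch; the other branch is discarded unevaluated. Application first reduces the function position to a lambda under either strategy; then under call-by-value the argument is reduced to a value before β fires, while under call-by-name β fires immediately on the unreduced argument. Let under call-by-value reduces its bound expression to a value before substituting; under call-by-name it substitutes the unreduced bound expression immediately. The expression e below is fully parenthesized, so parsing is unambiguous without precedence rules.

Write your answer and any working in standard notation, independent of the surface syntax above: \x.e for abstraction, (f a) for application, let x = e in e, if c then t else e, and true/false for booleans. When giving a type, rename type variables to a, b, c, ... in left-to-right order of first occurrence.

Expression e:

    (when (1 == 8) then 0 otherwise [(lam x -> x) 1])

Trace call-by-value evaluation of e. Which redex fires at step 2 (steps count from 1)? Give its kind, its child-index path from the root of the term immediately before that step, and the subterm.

Derivation:
step 0: (if (1 == 8) then 0 else ((\x.x) 1))
step 1: [delta@0] (if false then 0 else ((\x.x) 1))
step 2: [if@root] ((\x.x) 1)

Answer: if at root : (if false then 0 else ((\x.x) 1))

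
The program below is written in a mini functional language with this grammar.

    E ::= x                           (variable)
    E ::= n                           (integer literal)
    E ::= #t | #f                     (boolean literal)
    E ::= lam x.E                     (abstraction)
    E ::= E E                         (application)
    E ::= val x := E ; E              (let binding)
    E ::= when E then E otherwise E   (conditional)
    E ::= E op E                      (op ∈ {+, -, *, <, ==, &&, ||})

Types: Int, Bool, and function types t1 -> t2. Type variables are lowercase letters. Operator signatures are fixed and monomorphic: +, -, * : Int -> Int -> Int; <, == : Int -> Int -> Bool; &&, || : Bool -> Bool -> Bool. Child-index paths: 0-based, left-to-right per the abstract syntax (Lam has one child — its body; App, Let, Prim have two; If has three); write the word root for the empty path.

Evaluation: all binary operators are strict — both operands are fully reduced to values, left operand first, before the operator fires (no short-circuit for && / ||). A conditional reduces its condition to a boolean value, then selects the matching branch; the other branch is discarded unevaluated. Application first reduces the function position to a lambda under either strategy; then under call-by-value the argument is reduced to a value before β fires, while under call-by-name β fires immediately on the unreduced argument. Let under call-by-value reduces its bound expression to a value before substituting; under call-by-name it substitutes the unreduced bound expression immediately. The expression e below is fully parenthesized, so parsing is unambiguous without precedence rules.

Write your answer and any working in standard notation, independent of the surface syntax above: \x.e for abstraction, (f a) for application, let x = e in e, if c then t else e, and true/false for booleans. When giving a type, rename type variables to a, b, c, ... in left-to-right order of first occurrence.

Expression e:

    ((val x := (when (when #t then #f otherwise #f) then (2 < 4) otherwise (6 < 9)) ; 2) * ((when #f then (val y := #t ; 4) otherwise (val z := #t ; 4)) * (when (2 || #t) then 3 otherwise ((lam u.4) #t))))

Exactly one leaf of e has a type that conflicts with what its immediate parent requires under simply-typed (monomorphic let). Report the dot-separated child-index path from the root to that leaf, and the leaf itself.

Answer: 1.1.0.0 : 2

Derivation:
  unify Bool ~ Bool
  unify Bool ~ Bool
  unify Bool ~ Bool
  unify Int ~ Int
  unify Int ~ Int
  unify Int ~ Int
  unify Int ~ Int
  unify Bool ~ Bool
let x : Bool
  unify Int ~ Int
  unify Bool ~ Bool
let y : Bool
let z : Bool
  unify Int ~ Int
  unify Int ~ Int
  unify Int ~ Bool
  FAIL: mismatch Int ~ Bool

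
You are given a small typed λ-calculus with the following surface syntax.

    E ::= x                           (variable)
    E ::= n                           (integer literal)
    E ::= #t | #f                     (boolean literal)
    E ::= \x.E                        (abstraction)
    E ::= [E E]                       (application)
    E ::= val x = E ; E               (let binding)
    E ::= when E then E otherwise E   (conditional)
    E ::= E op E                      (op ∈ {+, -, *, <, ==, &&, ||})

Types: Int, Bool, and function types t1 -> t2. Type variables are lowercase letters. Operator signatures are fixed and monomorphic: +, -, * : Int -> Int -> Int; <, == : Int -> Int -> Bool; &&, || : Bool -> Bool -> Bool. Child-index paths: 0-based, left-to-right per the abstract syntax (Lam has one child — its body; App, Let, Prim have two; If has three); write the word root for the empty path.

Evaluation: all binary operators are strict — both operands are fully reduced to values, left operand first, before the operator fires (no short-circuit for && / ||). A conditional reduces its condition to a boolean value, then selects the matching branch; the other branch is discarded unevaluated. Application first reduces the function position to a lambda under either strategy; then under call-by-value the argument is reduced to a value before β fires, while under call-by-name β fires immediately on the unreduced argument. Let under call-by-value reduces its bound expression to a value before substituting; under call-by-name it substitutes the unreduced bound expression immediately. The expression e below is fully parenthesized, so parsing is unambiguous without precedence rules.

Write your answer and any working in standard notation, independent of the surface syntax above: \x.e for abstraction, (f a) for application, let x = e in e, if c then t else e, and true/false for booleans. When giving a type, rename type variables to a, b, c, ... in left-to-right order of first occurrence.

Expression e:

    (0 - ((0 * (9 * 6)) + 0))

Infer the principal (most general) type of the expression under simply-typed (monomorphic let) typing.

Working:
  unify Int ~ Int
  unify Int ~ Int
  unify Int ~ Int
  unify Int ~ Int
  unify Int ~ Int
  unify Int ~ Int
  unify Int ~ Int
  unify Int ~ Int

Answer: Int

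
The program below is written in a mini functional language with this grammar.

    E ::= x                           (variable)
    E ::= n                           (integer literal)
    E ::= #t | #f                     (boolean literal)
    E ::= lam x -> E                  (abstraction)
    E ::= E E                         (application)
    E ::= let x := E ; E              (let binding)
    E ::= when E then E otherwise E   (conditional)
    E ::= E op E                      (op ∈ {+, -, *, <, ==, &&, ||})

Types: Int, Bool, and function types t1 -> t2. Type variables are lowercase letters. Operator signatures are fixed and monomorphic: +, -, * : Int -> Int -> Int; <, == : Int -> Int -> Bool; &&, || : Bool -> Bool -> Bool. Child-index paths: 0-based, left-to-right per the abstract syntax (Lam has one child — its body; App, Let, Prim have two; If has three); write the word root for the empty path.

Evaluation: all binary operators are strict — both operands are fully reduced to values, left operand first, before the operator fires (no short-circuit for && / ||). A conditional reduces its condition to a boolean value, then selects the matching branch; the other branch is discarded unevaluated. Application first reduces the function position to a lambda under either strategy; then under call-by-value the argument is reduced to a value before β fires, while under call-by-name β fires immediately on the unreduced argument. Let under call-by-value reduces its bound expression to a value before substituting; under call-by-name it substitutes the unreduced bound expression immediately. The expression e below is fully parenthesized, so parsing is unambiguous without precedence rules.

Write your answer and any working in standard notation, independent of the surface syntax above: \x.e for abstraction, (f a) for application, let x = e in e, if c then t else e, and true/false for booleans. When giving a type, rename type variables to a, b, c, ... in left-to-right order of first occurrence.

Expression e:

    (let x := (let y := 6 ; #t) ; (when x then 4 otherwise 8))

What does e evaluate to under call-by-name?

Answer: 4

Derivation:
step 0: (let x = (let y = 6 in true) in (if x then 4 else 8))
step 1: [let@root] (if (let y = 6 in true) then 4 else 8)
step 2: [let@0] (if true then 4 else 8)
step 3: [if@root] 4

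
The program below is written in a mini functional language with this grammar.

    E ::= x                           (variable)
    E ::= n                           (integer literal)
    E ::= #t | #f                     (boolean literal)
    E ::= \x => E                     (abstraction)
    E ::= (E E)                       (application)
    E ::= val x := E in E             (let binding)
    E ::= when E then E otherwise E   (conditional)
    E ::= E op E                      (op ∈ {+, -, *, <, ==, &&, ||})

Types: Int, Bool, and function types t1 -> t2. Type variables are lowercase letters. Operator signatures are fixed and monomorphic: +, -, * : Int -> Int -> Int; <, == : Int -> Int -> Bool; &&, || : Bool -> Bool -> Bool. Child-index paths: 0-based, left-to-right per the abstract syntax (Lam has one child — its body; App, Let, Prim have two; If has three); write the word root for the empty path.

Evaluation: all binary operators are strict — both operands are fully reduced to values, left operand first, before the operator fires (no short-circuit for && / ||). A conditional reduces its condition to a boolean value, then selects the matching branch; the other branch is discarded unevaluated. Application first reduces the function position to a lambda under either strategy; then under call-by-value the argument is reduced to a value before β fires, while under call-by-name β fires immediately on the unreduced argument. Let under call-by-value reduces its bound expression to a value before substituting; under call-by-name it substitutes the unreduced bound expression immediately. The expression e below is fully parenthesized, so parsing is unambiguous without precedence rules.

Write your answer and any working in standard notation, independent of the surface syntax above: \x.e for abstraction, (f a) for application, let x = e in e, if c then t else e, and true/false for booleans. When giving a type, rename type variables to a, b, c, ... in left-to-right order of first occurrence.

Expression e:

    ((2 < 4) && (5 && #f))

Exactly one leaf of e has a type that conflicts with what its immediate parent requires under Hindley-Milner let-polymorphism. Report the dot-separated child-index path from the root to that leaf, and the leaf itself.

Answer: 1.0 : 5

Working:
  unify Int ~ Int
  unify Int ~ Int
  unify Bool ~ Bool
  unify Int ~ Bool
  FAIL: mismatch Int ~ Bool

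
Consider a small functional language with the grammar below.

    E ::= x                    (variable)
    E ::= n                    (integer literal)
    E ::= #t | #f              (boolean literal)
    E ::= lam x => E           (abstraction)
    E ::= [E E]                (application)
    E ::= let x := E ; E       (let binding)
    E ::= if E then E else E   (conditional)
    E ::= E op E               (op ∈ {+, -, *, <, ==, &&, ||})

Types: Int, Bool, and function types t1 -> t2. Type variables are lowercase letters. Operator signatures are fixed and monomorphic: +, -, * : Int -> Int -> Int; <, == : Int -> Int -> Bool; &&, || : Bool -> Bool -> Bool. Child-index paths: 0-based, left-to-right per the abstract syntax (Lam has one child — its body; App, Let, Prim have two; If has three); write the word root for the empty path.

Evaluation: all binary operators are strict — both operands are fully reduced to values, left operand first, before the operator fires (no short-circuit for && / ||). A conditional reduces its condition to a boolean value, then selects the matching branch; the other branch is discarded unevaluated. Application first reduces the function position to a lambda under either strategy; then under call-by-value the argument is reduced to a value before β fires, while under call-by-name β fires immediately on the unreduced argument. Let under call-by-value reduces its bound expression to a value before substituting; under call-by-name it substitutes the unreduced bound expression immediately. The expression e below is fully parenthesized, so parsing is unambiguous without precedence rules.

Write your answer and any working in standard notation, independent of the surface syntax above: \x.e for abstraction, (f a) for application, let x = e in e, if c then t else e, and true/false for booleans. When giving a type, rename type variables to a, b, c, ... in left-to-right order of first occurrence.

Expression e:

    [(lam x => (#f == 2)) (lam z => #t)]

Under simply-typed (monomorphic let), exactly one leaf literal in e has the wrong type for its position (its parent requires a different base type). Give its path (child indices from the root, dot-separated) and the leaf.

Working:
  unify Bool ~ Int
  FAIL: mismatch Bool ~ Int

Answer: 0.0.0 : false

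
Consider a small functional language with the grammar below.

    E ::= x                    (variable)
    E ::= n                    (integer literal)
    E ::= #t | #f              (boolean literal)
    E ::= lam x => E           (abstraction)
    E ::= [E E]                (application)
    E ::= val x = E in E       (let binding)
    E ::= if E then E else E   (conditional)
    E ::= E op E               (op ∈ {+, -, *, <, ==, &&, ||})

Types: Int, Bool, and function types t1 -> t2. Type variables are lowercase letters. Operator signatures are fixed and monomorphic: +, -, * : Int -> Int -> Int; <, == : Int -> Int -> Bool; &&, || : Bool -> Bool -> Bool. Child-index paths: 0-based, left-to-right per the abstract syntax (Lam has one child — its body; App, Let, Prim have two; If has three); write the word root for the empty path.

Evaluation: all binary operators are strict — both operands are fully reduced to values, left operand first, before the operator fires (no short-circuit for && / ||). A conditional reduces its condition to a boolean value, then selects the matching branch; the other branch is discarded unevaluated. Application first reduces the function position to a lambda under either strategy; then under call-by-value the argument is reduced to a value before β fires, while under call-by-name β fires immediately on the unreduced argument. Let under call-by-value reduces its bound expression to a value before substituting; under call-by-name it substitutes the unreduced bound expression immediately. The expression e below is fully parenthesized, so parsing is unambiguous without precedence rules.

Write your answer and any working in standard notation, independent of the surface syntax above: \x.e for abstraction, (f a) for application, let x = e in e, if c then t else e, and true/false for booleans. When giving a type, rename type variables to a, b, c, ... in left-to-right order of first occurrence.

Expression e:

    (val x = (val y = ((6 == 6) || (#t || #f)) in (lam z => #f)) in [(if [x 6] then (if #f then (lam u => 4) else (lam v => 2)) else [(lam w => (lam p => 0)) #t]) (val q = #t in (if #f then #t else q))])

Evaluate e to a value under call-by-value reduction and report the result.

Answer: 0

Trace:
step 0: (let x = (let y = ((6 == 6) || (true || false)) in (\z.false)) in ((if (x 6) then (if false then (\u.4) else (\v.2)) else ((\w.(\p.0)) true)) (let q = true in (if false then true else q))))
step 1: [delta@0.0.0] (let x = (let y = (true || (true || false)) in (\z.false)) in ((if (x 6) then (if false then (\u.4) else (\v.2)) else ((\w.(\p.0)) true)) (let q = true in (if false then true else q))))
step 2: [delta@0.0.1] (let x = (let y = (true || true) in (\z.false)) in ((if (x 6) then (if false then (\u.4) else (\v.2)) else ((\w.(\p.0)) true)) (let q = true in (if false then true else q))))
step 3: [delta@0.0] (let x = (let y = true in (\z.false)) in ((if (x 6) then (if false then (\u.4) else (\v.2)) else ((\w.(\p.0)) true)) (let q = true in (if false then true else q))))
step 4: [let@0] (let x = (\z.false) in ((if (x 6) then (if false then (\u.4) else (\v.2)) else ((\w.(\p.0)) true)) (let q = true in (if false then true else q))))
step 5: [let@root] ((if ((\z.false) 6) then (if false then (\u.4) else (\v.2)) else ((\w.(\p.0)) true)) (let q = true in (if false then true else q)))
step 6: [beta@0.0] ((if false then (if false then (\u.4) else (\v.2)) else ((\w.(\p.0)) true)) (let q = true in (if false then true else q)))
step 7: [if@0] (((\w.(\p.0)) true) (let q = true in (if false then true else q)))
step 8: [beta@0] ((\p.0) (let q = true in (if false then true else q)))
step 9: [let@1] ((\p.0) (if false then true else true))
step 10: [if@1] ((\p.0) true)
step 11: [beta@root] 0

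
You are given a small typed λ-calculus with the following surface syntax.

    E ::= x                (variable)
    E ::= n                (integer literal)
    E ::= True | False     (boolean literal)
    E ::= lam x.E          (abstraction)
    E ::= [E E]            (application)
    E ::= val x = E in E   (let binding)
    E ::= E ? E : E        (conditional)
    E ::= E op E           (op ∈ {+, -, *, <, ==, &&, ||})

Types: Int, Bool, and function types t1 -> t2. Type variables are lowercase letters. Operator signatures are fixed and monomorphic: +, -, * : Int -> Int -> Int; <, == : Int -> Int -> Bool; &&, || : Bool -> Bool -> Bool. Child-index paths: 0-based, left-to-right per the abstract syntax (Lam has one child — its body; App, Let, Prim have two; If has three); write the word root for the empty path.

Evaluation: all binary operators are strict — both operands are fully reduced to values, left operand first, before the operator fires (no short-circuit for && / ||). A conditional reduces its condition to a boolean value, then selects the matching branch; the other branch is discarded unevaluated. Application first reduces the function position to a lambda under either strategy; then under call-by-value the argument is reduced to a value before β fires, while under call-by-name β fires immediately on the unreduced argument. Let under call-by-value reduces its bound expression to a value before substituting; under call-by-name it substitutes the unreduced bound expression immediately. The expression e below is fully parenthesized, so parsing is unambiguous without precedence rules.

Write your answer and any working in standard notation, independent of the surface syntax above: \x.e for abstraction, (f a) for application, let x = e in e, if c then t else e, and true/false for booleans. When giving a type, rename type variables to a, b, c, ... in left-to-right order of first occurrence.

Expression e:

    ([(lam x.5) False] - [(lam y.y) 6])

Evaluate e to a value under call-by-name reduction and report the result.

Answer: -1

Trace:
step 0: (((\x.5) false) - ((\y.y) 6))
step 1: [beta@0] (5 - ((\y.y) 6))
step 2: [beta@1] (5 - 6)
step 3: [delta@root] -1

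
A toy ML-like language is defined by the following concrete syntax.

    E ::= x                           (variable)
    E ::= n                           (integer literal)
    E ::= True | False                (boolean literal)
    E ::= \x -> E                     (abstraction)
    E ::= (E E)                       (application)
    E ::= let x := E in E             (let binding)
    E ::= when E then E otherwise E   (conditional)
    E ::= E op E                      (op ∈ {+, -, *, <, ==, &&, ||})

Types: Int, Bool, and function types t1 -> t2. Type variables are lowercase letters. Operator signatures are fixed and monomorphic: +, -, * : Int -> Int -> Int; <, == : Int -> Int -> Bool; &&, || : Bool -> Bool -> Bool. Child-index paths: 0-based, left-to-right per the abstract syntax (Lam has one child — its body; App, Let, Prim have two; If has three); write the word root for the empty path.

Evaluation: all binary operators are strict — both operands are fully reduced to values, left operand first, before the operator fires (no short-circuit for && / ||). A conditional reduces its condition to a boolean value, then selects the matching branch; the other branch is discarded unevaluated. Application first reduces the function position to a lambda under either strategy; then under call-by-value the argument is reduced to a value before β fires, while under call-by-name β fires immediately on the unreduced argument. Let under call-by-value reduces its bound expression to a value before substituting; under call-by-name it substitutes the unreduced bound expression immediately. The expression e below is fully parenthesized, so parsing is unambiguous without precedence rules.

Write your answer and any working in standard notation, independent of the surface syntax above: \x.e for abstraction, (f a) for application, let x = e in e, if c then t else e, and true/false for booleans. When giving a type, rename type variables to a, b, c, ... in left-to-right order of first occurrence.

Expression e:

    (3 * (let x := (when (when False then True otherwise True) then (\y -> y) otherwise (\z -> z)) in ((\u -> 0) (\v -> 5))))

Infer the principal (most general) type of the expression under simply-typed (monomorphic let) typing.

Working:
  unify Int ~ Int
  unify Bool ~ Bool
  unify Bool ~ Bool
  unify Bool ~ Bool
y : a
\y._ : a -> a
z : b
\z._ : b -> b
  unify a -> a ~ b -> b
  unify a ~ b
  unify b ~ b
let x : b -> b
\u._ : c -> Int
\v._ : d -> Int
  unify c -> Int ~ (d -> Int) -> e
  unify c ~ d -> Int
  unify Int ~ e
_ _ : Int
  unify Int ~ Int

Answer: Int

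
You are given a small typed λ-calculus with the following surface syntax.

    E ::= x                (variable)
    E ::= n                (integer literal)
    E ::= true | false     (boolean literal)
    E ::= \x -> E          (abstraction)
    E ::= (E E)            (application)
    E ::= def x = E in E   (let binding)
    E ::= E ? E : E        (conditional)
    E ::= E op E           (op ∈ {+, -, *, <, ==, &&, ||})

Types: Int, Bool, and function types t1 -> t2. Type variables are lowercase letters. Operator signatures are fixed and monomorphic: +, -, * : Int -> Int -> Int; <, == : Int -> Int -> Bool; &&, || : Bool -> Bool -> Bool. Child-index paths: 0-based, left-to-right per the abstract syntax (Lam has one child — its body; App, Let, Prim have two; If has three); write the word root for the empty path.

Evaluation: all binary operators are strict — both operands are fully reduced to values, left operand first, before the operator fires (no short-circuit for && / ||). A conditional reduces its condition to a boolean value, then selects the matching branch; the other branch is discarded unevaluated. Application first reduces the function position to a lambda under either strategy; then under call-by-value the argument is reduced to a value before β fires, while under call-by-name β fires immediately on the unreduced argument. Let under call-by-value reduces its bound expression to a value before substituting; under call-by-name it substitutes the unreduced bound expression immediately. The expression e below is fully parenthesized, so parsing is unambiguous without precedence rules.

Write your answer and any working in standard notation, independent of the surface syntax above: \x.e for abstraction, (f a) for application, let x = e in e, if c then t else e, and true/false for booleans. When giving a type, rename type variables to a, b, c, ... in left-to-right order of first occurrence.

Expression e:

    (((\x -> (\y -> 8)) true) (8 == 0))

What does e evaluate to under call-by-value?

Answer: 8

Trace:
step 0: (((\x.(\y.8)) true) (8 == 0))
step 1: [beta@0] ((\y.8) (8 == 0))
step 2: [delta@1] ((\y.8) false)
step 3: [beta@root] 8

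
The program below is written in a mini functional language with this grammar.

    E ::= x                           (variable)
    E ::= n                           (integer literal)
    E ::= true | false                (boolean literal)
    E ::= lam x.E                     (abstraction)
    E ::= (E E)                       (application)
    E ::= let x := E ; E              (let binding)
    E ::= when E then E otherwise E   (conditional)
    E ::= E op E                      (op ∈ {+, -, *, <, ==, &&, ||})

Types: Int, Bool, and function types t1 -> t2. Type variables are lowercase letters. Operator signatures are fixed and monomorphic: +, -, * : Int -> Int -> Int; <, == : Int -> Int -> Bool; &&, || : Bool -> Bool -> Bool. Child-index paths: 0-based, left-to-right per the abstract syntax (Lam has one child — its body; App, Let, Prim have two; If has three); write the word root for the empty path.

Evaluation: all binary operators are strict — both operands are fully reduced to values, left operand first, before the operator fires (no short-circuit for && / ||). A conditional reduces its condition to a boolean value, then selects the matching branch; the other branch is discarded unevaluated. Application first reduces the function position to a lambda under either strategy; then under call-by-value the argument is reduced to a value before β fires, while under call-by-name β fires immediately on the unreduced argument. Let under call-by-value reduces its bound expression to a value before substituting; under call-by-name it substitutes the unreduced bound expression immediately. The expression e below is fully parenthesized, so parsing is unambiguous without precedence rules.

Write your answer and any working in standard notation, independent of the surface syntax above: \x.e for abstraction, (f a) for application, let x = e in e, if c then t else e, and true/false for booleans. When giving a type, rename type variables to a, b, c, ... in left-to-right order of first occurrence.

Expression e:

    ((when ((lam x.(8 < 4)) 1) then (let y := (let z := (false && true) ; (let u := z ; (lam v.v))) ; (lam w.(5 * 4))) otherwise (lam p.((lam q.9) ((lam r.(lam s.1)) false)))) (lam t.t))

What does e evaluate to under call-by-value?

Trace:
step 0: ((if ((\x.(8 < 4)) 1) then (let y = (let z = (false && true) in (let u = z in (\v.v))) in (\w.(5 * 4))) else (\p.((\q.9) ((\r.(\s.1)) false)))) (\t.t))
step 1: [beta@0.0] ((if (8 < 4) then (let y = (let z = (false && true) in (let u = z in (\v.v))) in (\w.(5 * 4))) else (\p.((\q.9) ((\r.(\s.1)) false)))) (\t.t))
step 2: [delta@0.0] ((if false then (let y = (let z = (false && true) in (let u = z in (\v.v))) in (\w.(5 * 4))) else (\p.((\q.9) ((\r.(\s.1)) false)))) (\t.t))
step 3: [if@0] ((\p.((\q.9) ((\r.(\s.1)) false))) (\t.t))
step 4: [beta@root] ((\q.9) ((\r.(\s.1)) false))
step 5: [beta@1] ((\q.9) (\s.1))
step 6: [beta@root] 9

Answer: 9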